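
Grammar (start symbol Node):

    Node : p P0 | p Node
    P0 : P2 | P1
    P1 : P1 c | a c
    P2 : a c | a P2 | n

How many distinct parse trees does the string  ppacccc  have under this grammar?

1

Parse trees for ppacccc:
  [Node p [Node p [P0 [P1 [P1 [P1 [P1 a c] c] c] c]]]]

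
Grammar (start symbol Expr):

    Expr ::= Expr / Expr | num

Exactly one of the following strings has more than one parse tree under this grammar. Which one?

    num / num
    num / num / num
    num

num / num: 1 tree
num / num / num: 2 trees
num: 1 tree

num / num / num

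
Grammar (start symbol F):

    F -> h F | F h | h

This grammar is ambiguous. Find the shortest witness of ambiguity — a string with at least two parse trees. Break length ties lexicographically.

length 1: no string has ≥2 trees
length 2: h h has 2 parse trees

Two derivations of h h:
  F ⇒ h F ⇒ h h
  F ⇒ F h ⇒ h h

h h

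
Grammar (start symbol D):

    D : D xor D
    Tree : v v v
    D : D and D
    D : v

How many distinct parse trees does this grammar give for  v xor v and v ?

Parse trees for v xor v and v:
  [D [D v] xor [D [D v] and [D v]]]
  [D [D [D v] xor [D v]] and [D v]]

2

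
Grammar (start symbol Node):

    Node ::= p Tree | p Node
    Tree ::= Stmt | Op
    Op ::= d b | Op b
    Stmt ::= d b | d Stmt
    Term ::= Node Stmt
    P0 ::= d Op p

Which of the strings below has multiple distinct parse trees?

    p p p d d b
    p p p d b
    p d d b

p p p d b

p p p d d b: 1 tree
p p p d b: 2 trees
p d d b: 1 tree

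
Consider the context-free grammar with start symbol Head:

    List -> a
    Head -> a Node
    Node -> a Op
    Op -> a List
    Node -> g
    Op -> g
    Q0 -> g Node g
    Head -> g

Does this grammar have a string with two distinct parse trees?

(Q0 is unreachable from Head, so its rules don't affect L(Head).) Restricted to the reachable nonterminals, every rule has the form A → t or A → t B, and no two rules for the same A share a first terminal. The grammar encodes a DFA — one run per string.

Unambiguous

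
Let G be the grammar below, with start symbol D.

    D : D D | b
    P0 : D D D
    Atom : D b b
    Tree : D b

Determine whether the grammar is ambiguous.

Ambiguous

Witness: b b b

Derivation 1: D ⇒ D D ⇒ D D D ⇒ b D D ⇒ b b D ⇒ b b b
Derivation 2: D ⇒ D D ⇒ b D ⇒ b D D ⇒ b b D ⇒ b b b

Two distinct leftmost derivations for the same string.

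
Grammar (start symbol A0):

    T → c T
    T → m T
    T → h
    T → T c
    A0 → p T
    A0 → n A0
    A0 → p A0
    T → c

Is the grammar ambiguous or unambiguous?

Ambiguous

Witness: p c c

Derivation 1: A0 ⇒ p T ⇒ p c T ⇒ p c c
Derivation 2: A0 ⇒ p T ⇒ p T c ⇒ p c c

Two distinct leftmost derivations for the same string.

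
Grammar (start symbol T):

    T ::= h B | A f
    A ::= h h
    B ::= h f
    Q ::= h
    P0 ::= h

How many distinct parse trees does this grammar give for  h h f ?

Parse trees for h h f:
  [T h [B h f]]
  [T [A h h] f]

2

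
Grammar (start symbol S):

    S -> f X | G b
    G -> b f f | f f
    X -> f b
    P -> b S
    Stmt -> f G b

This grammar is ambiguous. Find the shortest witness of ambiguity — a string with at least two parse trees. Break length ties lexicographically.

f f b

length 3: f f b has 2 parse trees

Two derivations of f f b:
  S ⇒ f X ⇒ f f b
  S ⇒ G b ⇒ f f b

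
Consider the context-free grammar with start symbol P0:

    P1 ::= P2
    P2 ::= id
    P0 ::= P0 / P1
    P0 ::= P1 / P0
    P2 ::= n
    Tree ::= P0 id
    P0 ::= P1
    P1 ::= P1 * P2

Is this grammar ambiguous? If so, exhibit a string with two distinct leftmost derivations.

Ambiguous

Witness: id / id

Derivation 1: P0 ⇒ P0 / P1 ⇒ P1 / P1 ⇒ P2 / P1 ⇒ id / P1 ⇒ id / P2 ⇒ id / id
Derivation 2: P0 ⇒ P1 / P0 ⇒ P2 / P0 ⇒ id / P0 ⇒ id / P1 ⇒ id / P2 ⇒ id / id

Two distinct leftmost derivations for the same string.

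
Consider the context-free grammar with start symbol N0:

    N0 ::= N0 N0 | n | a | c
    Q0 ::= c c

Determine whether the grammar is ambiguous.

Ambiguous

Witness: a a a

Derivation 1: N0 ⇒ N0 N0 ⇒ N0 N0 N0 ⇒ a N0 N0 ⇒ a a N0 ⇒ a a a
Derivation 2: N0 ⇒ N0 N0 ⇒ a N0 ⇒ a N0 N0 ⇒ a a N0 ⇒ a a a

Two distinct leftmost derivations for the same string.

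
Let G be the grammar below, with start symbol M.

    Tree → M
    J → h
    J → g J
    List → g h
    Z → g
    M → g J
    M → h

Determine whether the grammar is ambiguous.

Unambiguous

Only M, J are reachable from M; ignoring the rest: The reachable rules are right-linear with at most one rule per (nonterminal, next-terminal) pair. Each input token forces the next rule, so parsing is deterministic.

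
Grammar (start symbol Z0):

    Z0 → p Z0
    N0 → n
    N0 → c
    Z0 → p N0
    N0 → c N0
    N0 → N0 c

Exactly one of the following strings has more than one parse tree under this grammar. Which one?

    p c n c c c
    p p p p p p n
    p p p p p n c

p c n c c c

p c n c c c: 4 trees
p p p p p p n: 1 tree
p p p p p n c: 1 tree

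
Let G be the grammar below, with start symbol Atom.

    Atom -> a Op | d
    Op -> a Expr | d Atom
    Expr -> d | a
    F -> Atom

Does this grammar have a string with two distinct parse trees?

Unambiguous

Only Atom, Op, Expr are reachable from Atom; ignoring the rest: Each reachable nonterminal has at most one production per leading terminal, and all productions are right-linear; the derivation is determined token-by-token.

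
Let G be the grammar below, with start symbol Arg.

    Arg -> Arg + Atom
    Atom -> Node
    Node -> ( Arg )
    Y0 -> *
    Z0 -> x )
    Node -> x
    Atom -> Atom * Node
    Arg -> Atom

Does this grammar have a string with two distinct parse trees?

(Y0, Z0 are unreachable from Arg, so their rules don't affect L(Arg).) The grammar is stratified — Arg handles '+' (left-recursive), Atom handles '*', Node atoms. Each operator has a fixed associativity and precedence level, so every string has one parse.

Unambiguous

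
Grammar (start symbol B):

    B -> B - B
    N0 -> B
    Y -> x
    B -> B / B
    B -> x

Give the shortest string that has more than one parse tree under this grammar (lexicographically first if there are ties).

x - x - x

length 1: no string has ≥2 trees
length 3: no string has ≥2 trees
length 5: x - x - x has 2 parse trees

Two derivations of x - x - x:
  B ⇒ B - B ⇒ B - B - B ⇒ x - B - B ⇒ x - x - B ⇒ x - x - x
  B ⇒ B - B ⇒ x - B ⇒ x - B - B ⇒ x - x - B ⇒ x - x - x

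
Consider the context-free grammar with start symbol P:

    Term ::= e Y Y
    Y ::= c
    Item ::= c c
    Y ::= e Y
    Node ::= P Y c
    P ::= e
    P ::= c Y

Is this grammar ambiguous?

Unambiguous

Only P, Y are reachable from P; ignoring the rest: Restricted to the reachable nonterminals, every rule has the form A → t or A → t B, and no two rules for the same A share a first terminal. The grammar encodes a DFA — one run per string.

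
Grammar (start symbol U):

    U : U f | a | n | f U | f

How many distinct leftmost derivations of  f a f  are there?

2

Parse trees for f a f:
  [U [U f [U a]] f]
  [U f [U [U a] f]]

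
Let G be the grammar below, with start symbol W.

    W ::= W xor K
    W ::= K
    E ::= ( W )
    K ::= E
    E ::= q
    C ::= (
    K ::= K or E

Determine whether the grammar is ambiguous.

(C is unreachable from W, so its rules don't affect L(W).) This is a standard precedence ladder (W over K over E), with each level left-recursive on its own operator ('xor' at W, 'or' at K). That structure is LR(1), hence unambiguous.

Unambiguous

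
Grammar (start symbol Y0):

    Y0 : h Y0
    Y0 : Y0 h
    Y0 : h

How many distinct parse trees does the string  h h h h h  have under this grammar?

Parse trees for h h h h h (showing first 6 of 16):
  [Y0 h [Y0 h [Y0 h [Y0 h [Y0 h]]]]]
  [Y0 h [Y0 h [Y0 h [Y0 [Y0 h] h]]]]
  [Y0 h [Y0 h [Y0 [Y0 h [Y0 h]] h]]]
  [Y0 h [Y0 h [Y0 [Y0 [Y0 h] h] h]]]
  [Y0 h [Y0 [Y0 h [Y0 h [Y0 h]]] h]]
  [Y0 h [Y0 [Y0 h [Y0 [Y0 h] h]] h]]

16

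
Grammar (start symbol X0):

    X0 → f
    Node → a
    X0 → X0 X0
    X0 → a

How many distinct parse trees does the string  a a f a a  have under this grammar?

Parse trees for a a f a a (showing first 6 of 14):
  [X0 [X0 a] [X0 [X0 a] [X0 [X0 f] [X0 [X0 a] [X0 a]]]]]
  [X0 [X0 a] [X0 [X0 a] [X0 [X0 [X0 f] [X0 a]] [X0 a]]]]
  [X0 [X0 a] [X0 [X0 [X0 a] [X0 f]] [X0 [X0 a] [X0 a]]]]
  [X0 [X0 a] [X0 [X0 [X0 a] [X0 [X0 f] [X0 a]]] [X0 a]]]
  [X0 [X0 a] [X0 [X0 [X0 [X0 a] [X0 f]] [X0 a]] [X0 a]]]
  [X0 [X0 [X0 a] [X0 a]] [X0 [X0 f] [X0 [X0 a] [X0 a]]]]

14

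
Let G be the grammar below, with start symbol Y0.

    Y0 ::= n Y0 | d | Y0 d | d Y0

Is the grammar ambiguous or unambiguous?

Witness: d d

Derivation 1: Y0 ⇒ Y0 d ⇒ d d
Derivation 2: Y0 ⇒ d Y0 ⇒ d d

Two distinct leftmost derivations for the same string.

Ambiguous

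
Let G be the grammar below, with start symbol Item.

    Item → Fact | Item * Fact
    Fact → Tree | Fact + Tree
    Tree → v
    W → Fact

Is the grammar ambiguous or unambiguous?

Unambiguous

Only Item, Fact, Tree are reachable from Item; ignoring the rest: This is a standard precedence ladder (Item over Fact over Tree), with each level left-recursive on its own operator ('*' at Item, '+' at Fact). That structure is LR(1), hence unambiguous.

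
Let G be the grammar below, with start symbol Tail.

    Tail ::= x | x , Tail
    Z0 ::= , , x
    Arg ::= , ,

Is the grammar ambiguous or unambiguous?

(Z0, Arg are unreachable from Tail, so their rules don't affect L(Tail).) Right-recursive list with a separator: after each atom, whether the separator follows determines the rule. One parse per string.

Unambiguous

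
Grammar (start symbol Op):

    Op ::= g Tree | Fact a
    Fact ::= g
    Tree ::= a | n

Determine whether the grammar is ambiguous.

Ambiguous

Witness: g a

Derivation 1: Op ⇒ g Tree ⇒ g a
Derivation 2: Op ⇒ Fact a ⇒ g a

Two distinct leftmost derivations for the same string.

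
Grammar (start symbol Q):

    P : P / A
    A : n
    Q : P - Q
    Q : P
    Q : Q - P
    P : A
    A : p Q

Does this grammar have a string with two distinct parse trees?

Witness: n - n

Derivation 1: Q ⇒ P - Q ⇒ A - Q ⇒ n - Q ⇒ n - P ⇒ n - A ⇒ n - n
Derivation 2: Q ⇒ Q - P ⇒ P - P ⇒ A - P ⇒ n - P ⇒ n - A ⇒ n - n

Two distinct leftmost derivations for the same string.

Ambiguous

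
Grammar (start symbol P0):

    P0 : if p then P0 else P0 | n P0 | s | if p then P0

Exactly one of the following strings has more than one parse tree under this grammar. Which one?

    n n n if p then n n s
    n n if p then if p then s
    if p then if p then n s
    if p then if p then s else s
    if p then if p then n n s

n n n if p then n n s: 1 tree
n n if p then if p then s: 1 tree
if p then if p then n s: 1 tree
if p then if p then s else s: 2 trees
if p then if p then n n s: 1 tree

if p then if p then s else s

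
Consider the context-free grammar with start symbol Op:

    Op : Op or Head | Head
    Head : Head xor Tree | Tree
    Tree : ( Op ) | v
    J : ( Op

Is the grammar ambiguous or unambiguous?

Only Op, Head, Tree are reachable from Op; ignoring the rest: This is a standard precedence ladder (Op over Head over Tree), with each level left-recursive on its own operator ('or' at Op, 'xor' at Head). That structure is LR(1), hence unambiguous.

Unambiguous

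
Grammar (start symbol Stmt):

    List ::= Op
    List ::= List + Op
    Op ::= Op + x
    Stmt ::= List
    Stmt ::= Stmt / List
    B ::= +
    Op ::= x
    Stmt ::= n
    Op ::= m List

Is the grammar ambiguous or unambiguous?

Witness: x + x

Derivation 1: Stmt ⇒ List ⇒ Op ⇒ Op + x ⇒ x + x
Derivation 2: Stmt ⇒ List ⇒ List + Op ⇒ Op + Op ⇒ x + Op ⇒ x + x

Two distinct leftmost derivations for the same string.

Ambiguous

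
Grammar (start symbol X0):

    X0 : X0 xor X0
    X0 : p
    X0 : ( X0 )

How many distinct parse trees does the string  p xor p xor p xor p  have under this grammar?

5

Parse trees for p xor p xor p xor p:
  [X0 [X0 p] xor [X0 [X0 p] xor [X0 [X0 p] xor [X0 p]]]]
  [X0 [X0 p] xor [X0 [X0 [X0 p] xor [X0 p]] xor [X0 p]]]
  [X0 [X0 [X0 p] xor [X0 p]] xor [X0 [X0 p] xor [X0 p]]]
  [X0 [X0 [X0 p] xor [X0 [X0 p] xor [X0 p]]] xor [X0 p]]
  [X0 [X0 [X0 [X0 p] xor [X0 p]] xor [X0 p]] xor [X0 p]]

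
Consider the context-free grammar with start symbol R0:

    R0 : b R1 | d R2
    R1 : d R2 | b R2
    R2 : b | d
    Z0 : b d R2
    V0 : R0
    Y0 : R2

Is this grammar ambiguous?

Unambiguous

(Z0, V0, Y0 are unreachable from R0, so their rules don't affect L(R0).) The reachable rules are right-linear with at most one rule per (nonterminal, next-terminal) pair. Each input token forces the next rule, so parsing is deterministic.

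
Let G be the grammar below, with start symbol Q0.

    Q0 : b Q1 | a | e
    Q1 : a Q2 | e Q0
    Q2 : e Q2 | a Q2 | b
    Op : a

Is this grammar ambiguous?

Unambiguous

(Op is unreachable from Q0, so its rules don't affect L(Q0).) The reachable rules are right-linear with at most one rule per (nonterminal, next-terminal) pair. Each input token forces the next rule, so parsing is deterministic.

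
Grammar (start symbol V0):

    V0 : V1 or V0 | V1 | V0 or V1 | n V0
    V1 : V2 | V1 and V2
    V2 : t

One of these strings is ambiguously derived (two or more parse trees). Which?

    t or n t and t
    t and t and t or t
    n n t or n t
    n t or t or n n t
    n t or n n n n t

t or n t and t: 1 tree
t and t and t or t: 2 trees
n n t or n t: 1 tree
n t or t or n n t: 1 tree
n t or n n n n t: 1 tree

t and t and t or t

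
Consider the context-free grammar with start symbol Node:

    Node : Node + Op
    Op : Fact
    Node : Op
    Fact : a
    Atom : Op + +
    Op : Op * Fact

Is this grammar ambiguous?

(Atom is unreachable from Node, so its rules don't affect L(Node).) Node → Node + Op | Op  ;  Op → Op * Fact | Fact  — a left-associative chain with Fact at the bottom. Each string factors uniquely by precedence.

Unambiguous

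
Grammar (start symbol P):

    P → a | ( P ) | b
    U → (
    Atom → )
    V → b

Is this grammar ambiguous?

(U, Atom, V are unreachable from P, so their rules don't affect L(P).) L(P) is { openⁿ atom closeⁿ : n ≥ 0 }. The bracket depth fixes n, and the derivation is forced at every step.

Unambiguous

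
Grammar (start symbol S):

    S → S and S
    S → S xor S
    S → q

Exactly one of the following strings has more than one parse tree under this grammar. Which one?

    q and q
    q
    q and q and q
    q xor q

q and q and q

q and q: 1 tree
q: 1 tree
q and q and q: 2 trees
q xor q: 1 tree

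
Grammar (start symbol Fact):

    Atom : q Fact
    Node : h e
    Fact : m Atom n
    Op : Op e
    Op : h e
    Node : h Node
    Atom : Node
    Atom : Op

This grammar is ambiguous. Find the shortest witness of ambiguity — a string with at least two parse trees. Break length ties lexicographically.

m h e n

length 4: m h e n has 2 parse trees

Two derivations of m h e n:
  Fact ⇒ m Atom n ⇒ m Node n ⇒ m h e n
  Fact ⇒ m Atom n ⇒ m Op n ⇒ m h e n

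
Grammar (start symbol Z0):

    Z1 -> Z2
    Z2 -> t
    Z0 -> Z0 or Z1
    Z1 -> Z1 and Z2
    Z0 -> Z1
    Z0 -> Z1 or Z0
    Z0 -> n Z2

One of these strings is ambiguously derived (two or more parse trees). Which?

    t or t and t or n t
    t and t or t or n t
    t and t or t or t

t or t and t or n t: 1 tree
t and t or t or n t: 1 tree
t and t or t or t: 4 trees

t and t or t or t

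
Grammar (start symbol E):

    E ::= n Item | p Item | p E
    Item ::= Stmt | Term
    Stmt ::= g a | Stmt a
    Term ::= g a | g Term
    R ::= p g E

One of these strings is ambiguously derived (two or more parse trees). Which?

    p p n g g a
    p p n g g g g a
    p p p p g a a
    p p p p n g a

p p n g g a: 1 tree
p p n g g g g a: 1 tree
p p p p g a a: 1 tree
p p p p n g a: 2 trees

p p p p n g a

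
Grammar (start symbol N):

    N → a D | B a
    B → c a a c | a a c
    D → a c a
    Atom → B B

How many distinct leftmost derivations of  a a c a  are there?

2

Parse trees for a a c a:
  [N a [D a c a]]
  [N [B a a c] a]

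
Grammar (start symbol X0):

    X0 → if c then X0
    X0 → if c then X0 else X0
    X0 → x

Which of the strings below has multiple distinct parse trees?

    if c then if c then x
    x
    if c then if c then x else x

if c then if c then x: 1 tree
x: 1 tree
if c then if c then x else x: 2 trees

if c then if c then x else x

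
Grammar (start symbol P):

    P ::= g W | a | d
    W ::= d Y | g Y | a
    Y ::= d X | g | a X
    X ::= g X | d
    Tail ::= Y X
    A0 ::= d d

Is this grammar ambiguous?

Only P, W, Y, X are reachable from P; ignoring the rest: Each reachable nonterminal has at most one production per leading terminal, and all productions are right-linear; the derivation is determined token-by-token.

Unambiguous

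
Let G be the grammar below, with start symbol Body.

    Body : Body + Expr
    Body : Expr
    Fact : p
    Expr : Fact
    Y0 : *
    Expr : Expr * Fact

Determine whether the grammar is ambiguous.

Unambiguous

(Y0 is unreachable from Body, so its rules don't affect L(Body).) Body → Body + Expr | Expr  ;  Expr → Expr * Fact | Fact  — a left-associative chain with Fact at the bottom. Each string factors uniquely by precedence.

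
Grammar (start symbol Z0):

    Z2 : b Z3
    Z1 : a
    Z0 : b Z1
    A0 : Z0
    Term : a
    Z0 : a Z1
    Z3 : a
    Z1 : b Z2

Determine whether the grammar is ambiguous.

Only Z0, Z1, Z2, Z3 are reachable from Z0; ignoring the rest: The reachable rules are right-linear with at most one rule per (nonterminal, next-terminal) pair. Each input token forces the next rule, so parsing is deterministic.

Unambiguous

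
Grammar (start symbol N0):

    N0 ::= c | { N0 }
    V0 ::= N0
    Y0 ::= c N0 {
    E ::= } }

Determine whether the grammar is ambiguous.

Unambiguous

Only N0 is reachable from N0; ignoring the rest: Each string is a nest of matched brackets around a single atom. An opening bracket forces the recursive rule; an atom forces the base rule.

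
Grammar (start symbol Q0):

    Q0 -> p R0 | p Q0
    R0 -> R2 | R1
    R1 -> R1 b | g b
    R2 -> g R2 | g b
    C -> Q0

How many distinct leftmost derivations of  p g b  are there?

2

Parse trees for p g b:
  [Q0 p [R0 [R2 g b]]]
  [Q0 p [R0 [R1 g b]]]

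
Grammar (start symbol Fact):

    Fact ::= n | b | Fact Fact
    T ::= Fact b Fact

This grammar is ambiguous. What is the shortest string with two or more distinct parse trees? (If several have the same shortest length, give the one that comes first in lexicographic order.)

b b b

length 1: no string has ≥2 trees
length 2: no string has ≥2 trees
length 3: b b b has 2 parse trees

Two derivations of b b b:
  Fact ⇒ Fact Fact ⇒ b Fact ⇒ b Fact Fact ⇒ b b Fact ⇒ b b b
  Fact ⇒ Fact Fact ⇒ Fact Fact Fact ⇒ b Fact Fact ⇒ b b Fact ⇒ b b b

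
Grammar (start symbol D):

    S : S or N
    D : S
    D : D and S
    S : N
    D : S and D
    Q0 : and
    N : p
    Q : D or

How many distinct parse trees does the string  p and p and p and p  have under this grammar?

Parse trees for p and p and p and p:
  [D [D [D [D [S [N p]]] and [S [N p]]] and [S [N p]]] and [S [N p]]]
  [D [D [D [S [N p]] and [D [S [N p]]]] and [S [N p]]] and [S [N p]]]
  [D [D [S [N p]] and [D [D [S [N p]]] and [S [N p]]]] and [S [N p]]]
  [D [D [S [N p]] and [D [S [N p]] and [D [S [N p]]]]] and [S [N p]]]
  [D [S [N p]] and [D [D [D [S [N p]]] and [S [N p]]] and [S [N p]]]]
  [D [S [N p]] and [D [D [S [N p]] and [D [S [N p]]]] and [S [N p]]]]
  [D [S [N p]] and [D [S [N p]] and [D [D [S [N p]]] and [S [N p]]]]]
  [D [S [N p]] and [D [S [N p]] and [D [S [N p]] and [D [S [N p]]]]]]

8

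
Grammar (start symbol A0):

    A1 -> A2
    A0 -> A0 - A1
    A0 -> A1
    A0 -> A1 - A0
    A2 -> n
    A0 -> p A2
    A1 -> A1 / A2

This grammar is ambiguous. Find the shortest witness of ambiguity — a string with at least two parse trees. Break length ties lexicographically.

length 1: no string has ≥2 trees
length 2: no string has ≥2 trees
length 3: n - n has 2 parse trees

Two derivations of n - n:
  A0 ⇒ A0 - A1 ⇒ A1 - A1 ⇒ A2 - A1 ⇒ n - A1 ⇒ n - A2 ⇒ n - n
  A0 ⇒ A1 - A0 ⇒ A2 - A0 ⇒ n - A0 ⇒ n - A1 ⇒ n - A2 ⇒ n - n

n - n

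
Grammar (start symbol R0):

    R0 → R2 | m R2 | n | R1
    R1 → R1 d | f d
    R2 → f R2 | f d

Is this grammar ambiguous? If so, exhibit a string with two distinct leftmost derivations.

Witness: f d

Derivation 1: R0 ⇒ R2 ⇒ f d
Derivation 2: R0 ⇒ R1 ⇒ f d

Two distinct leftmost derivations for the same string.

Ambiguous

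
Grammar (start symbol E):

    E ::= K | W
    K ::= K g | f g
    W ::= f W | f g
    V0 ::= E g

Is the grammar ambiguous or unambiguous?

Ambiguous

Witness: f g

Derivation 1: E ⇒ K ⇒ f g
Derivation 2: E ⇒ W ⇒ f g

Two distinct leftmost derivations for the same string.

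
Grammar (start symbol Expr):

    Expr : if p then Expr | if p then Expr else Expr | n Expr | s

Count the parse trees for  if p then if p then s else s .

2

Parse trees for if p then if p then s else s:
  [Expr if p then [Expr if p then [Expr s] else [Expr s]]]
  [Expr if p then [Expr if p then [Expr s]] else [Expr s]]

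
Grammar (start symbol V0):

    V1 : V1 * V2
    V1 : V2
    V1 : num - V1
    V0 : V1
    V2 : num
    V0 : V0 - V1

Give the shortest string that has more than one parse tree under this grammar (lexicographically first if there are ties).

length 1: no string has ≥2 trees
length 3: num - num has 2 parse trees

Two derivations of num - num:
  V0 ⇒ V1 ⇒ num - V1 ⇒ num - V2 ⇒ num - num
  V0 ⇒ V0 - V1 ⇒ V1 - V1 ⇒ V2 - V1 ⇒ num - V1 ⇒ num - V2 ⇒ num - num

num - num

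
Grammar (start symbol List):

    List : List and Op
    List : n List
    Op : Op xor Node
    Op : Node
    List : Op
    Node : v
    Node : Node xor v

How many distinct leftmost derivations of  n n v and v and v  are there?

Parse trees for n n v and v and v:
  [List [List [List n [List n [List [Op [Node v]]]]] and [Op [Node v]]] and [Op [Node v]]]
  [List [List n [List [List n [List [Op [Node v]]]] and [Op [Node v]]]] and [Op [Node v]]]
  [List [List n [List n [List [List [Op [Node v]]] and [Op [Node v]]]]] and [Op [Node v]]]
  [List n [List [List [List n [List [Op [Node v]]]] and [Op [Node v]]] and [Op [Node v]]]]
  [List n [List [List n [List [List [Op [Node v]]] and [Op [Node v]]]] and [Op [Node v]]]]
  [List n [List n [List [List [List [Op [Node v]]] and [Op [Node v]]] and [Op [Node v]]]]]

6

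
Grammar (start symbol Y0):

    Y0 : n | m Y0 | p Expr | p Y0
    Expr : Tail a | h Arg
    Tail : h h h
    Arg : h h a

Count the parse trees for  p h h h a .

Parse trees for p h h h a:
  [Y0 p [Expr [Tail h h h] a]]
  [Y0 p [Expr h [Arg h h a]]]

2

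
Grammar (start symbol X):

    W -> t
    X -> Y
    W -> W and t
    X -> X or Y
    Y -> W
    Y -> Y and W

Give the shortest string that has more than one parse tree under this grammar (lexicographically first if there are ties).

length 1: no string has ≥2 trees
length 3: t and t has 2 parse trees

Two derivations of t and t:
  X ⇒ Y ⇒ W ⇒ W and t ⇒ t and t
  X ⇒ Y ⇒ Y and W ⇒ W and W ⇒ t and W ⇒ t and t

t and t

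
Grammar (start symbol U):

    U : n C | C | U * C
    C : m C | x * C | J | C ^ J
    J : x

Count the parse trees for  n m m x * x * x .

4

Parse trees for n m m x * x * x:
  [U n [C m [C m [C x * [C x * [C [J x]]]]]]]
  [U [U n [C m [C m [C [J x]]]]] * [C x * [C [J x]]]]
  [U [U n [C m [C m [C x * [C [J x]]]]]] * [C [J x]]]
  [U [U [U n [C m [C m [C [J x]]]]] * [C [J x]]] * [C [J x]]]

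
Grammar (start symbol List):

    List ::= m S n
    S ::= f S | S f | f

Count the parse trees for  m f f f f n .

Parse trees for m f f f f n:
  [List m [S f [S f [S f [S f]]]] n]
  [List m [S f [S f [S [S f] f]]] n]
  [List m [S f [S [S f [S f]] f]] n]
  [List m [S f [S [S [S f] f] f]] n]
  [List m [S [S f [S f [S f]]] f] n]
  [List m [S [S f [S [S f] f]] f] n]
  [List m [S [S [S f [S f]] f] f] n]
  [List m [S [S [S [S f] f] f] f] n]

8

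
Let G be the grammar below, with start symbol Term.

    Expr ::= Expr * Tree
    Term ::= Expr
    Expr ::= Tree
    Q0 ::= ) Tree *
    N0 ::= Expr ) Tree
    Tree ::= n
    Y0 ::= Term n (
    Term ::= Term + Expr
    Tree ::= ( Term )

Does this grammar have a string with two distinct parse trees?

Only Term, Expr, Tree are reachable from Term; ignoring the rest: Term → Term + Expr | Expr  ;  Expr → Expr * Tree | Tree  — a left-associative chain with Tree at the bottom. Each string factors uniquely by precedence.

Unambiguous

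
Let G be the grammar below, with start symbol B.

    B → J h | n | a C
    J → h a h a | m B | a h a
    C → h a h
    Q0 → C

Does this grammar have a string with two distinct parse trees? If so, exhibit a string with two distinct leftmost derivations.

Witness: a h a h

Derivation 1: B ⇒ J h ⇒ a h a h
Derivation 2: B ⇒ a C ⇒ a h a h

Two distinct leftmost derivations for the same string.

Ambiguous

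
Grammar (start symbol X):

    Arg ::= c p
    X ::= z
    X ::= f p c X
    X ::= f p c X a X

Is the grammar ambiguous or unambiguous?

Ambiguous

Witness: f p c f p c z a z

Derivation 1: X ⇒ f p c X ⇒ f p c f p c X a X ⇒ f p c f p c z a X ⇒ f p c f p c z a z
Derivation 2: X ⇒ f p c X a X ⇒ f p c f p c X a X ⇒ f p c f p c z a X ⇒ f p c f p c z a z

Two distinct leftmost derivations for the same string.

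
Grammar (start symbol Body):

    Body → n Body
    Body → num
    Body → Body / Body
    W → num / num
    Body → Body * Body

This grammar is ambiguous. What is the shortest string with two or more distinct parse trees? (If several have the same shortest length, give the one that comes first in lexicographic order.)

length 1: no string has ≥2 trees
length 2: no string has ≥2 trees
length 3: no string has ≥2 trees
length 4: n num * num has 2 parse trees

Two derivations of n num * num:
  Body ⇒ n Body ⇒ n Body * Body ⇒ n num * Body ⇒ n num * num
  Body ⇒ Body * Body ⇒ n Body * Body ⇒ n num * Body ⇒ n num * num

n num * num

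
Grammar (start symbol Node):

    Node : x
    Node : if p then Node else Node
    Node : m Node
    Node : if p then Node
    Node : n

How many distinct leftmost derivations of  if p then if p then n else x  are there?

2

Parse trees for if p then if p then n else x:
  [Node if p then [Node if p then [Node n]] else [Node x]]
  [Node if p then [Node if p then [Node n] else [Node x]]]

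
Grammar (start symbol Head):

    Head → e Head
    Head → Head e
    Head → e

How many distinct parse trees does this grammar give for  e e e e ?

Parse trees for e e e e:
  [Head e [Head e [Head e [Head e]]]]
  [Head e [Head e [Head [Head e] e]]]
  [Head e [Head [Head e [Head e]] e]]
  [Head e [Head [Head [Head e] e] e]]
  [Head [Head e [Head e [Head e]]] e]
  [Head [Head e [Head [Head e] e]] e]
  [Head [Head [Head e [Head e]] e] e]
  [Head [Head [Head [Head e] e] e] e]

8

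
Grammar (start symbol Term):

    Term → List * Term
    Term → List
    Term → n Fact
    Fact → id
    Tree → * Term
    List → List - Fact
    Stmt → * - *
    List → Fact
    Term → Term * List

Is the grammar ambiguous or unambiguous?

Ambiguous

Witness: id * id

Derivation 1: Term ⇒ List * Term ⇒ Fact * Term ⇒ id * Term ⇒ id * List ⇒ id * Fact ⇒ id * id
Derivation 2: Term ⇒ Term * List ⇒ List * List ⇒ Fact * List ⇒ id * List ⇒ id * Fact ⇒ id * id

Two distinct leftmost derivations for the same string.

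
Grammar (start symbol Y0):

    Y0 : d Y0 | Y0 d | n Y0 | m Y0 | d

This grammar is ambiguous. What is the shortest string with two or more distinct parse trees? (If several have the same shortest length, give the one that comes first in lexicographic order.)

d d

length 1: no string has ≥2 trees
length 2: d d has 2 parse trees

Two derivations of d d:
  Y0 ⇒ d Y0 ⇒ d d
  Y0 ⇒ Y0 d ⇒ d d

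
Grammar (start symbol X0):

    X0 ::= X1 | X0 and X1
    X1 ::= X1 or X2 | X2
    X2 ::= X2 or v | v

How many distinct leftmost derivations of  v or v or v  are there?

Parse trees for v or v or v:
  [X0 [X1 [X1 [X2 v]] or [X2 [X2 v] or v]]]
  [X0 [X1 [X1 [X1 [X2 v]] or [X2 v]] or [X2 v]]]
  [X0 [X1 [X1 [X2 [X2 v] or v]] or [X2 v]]]
  [X0 [X1 [X2 [X2 [X2 v] or v] or v]]]

4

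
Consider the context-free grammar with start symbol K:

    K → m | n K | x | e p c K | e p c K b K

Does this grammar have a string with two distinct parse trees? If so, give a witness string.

Ambiguous

Witness: e p c e p c m b m

Derivation 1: K ⇒ e p c K ⇒ e p c e p c K b K ⇒ e p c e p c m b K ⇒ e p c e p c m b m
Derivation 2: K ⇒ e p c K b K ⇒ e p c e p c K b K ⇒ e p c e p c m b K ⇒ e p c e p c m b m

Two distinct leftmost derivations for the same string.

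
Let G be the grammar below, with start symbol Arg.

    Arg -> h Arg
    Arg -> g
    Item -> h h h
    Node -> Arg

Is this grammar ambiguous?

Unambiguous

(Item, Node are unreachable from Arg, so their rules don't affect L(Arg).) Each reachable nonterminal has at most one production per leading terminal, and all productions are right-linear; the derivation is determined token-by-token.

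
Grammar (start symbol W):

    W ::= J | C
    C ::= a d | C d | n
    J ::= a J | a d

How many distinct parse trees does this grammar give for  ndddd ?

1

Parse trees for ndddd:
  [W [C [C [C [C [C n] d] d] d] d]]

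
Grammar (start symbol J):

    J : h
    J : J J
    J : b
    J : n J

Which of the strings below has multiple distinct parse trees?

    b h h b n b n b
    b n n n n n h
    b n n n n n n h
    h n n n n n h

b h h b n b n b

b h h b n b n b: 56 trees
b n n n n n h: 1 tree
b n n n n n n h: 1 tree
h n n n n n h: 1 tree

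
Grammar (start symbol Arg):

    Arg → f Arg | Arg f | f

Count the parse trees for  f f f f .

8

Parse trees for f f f f:
  [Arg f [Arg f [Arg f [Arg f]]]]
  [Arg f [Arg f [Arg [Arg f] f]]]
  [Arg f [Arg [Arg f [Arg f]] f]]
  [Arg f [Arg [Arg [Arg f] f] f]]
  [Arg [Arg f [Arg f [Arg f]]] f]
  [Arg [Arg f [Arg [Arg f] f]] f]
  [Arg [Arg [Arg f [Arg f]] f] f]
  [Arg [Arg [Arg [Arg f] f] f] f]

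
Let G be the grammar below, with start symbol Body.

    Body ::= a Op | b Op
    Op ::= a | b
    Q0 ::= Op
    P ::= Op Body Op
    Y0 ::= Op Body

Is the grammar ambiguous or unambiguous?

Unambiguous

Only Body, Op are reachable from Body; ignoring the rest: Each reachable nonterminal has at most one production per leading terminal, and all productions are right-linear; the derivation is determined token-by-token.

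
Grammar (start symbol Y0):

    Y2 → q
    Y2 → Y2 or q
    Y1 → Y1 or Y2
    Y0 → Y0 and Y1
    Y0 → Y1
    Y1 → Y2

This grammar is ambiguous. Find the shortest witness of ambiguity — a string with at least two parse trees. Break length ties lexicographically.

length 1: no string has ≥2 trees
length 3: q or q has 2 parse trees

Two derivations of q or q:
  Y0 ⇒ Y1 ⇒ Y1 or Y2 ⇒ Y2 or Y2 ⇒ q or Y2 ⇒ q or q
  Y0 ⇒ Y1 ⇒ Y2 ⇒ Y2 or q ⇒ q or q

q or q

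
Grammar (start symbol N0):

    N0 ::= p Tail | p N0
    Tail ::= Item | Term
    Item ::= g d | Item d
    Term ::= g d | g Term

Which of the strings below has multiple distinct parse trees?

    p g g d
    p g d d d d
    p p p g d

p p p g d

p g g d: 1 tree
p g d d d d: 1 tree
p p p g d: 2 trees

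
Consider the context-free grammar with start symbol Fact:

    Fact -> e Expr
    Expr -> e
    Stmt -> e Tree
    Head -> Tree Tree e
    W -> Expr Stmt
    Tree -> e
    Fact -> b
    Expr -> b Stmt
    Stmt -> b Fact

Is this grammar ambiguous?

Unambiguous

Only Fact, Expr, Stmt, Tree are reachable from Fact; ignoring the rest: Restricted to the reachable nonterminals, every rule has the form A → t or A → t B, and no two rules for the same A share a first terminal. The grammar encodes a DFA — one run per string.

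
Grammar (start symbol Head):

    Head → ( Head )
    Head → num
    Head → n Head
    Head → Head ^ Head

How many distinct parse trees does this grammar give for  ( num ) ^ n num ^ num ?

Parse trees for ( num ) ^ n num ^ num:
  [Head [Head ( [Head num] )] ^ [Head n [Head [Head num] ^ [Head num]]]]
  [Head [Head ( [Head num] )] ^ [Head [Head n [Head num]] ^ [Head num]]]
  [Head [Head [Head ( [Head num] )] ^ [Head n [Head num]]] ^ [Head num]]

3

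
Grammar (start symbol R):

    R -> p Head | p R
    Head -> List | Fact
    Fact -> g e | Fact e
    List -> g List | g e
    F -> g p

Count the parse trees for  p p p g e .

2

Parse trees for p p p g e:
  [R p [R p [R p [Head [List g e]]]]]
  [R p [R p [R p [Head [Fact g e]]]]]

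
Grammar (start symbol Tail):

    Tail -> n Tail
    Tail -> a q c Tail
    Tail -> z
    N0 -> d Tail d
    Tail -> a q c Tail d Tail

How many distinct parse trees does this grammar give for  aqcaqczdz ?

2

Parse trees for aqcaqczdz:
  [Tail a q c [Tail a q c [Tail z] d [Tail z]]]
  [Tail a q c [Tail a q c [Tail z]] d [Tail z]]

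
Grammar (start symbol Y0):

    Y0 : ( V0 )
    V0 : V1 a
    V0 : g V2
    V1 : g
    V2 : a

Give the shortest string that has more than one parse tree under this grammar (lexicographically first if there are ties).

length 4: ( g a ) has 2 parse trees

Two derivations of ( g a ):
  Y0 ⇒ ( V0 ) ⇒ ( V1 a ) ⇒ ( g a )
  Y0 ⇒ ( V0 ) ⇒ ( g V2 ) ⇒ ( g a )

( g a )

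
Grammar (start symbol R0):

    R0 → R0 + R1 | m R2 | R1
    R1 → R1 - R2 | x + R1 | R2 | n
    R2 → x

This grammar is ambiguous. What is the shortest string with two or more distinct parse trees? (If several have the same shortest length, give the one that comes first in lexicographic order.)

length 1: no string has ≥2 trees
length 2: no string has ≥2 trees
length 3: x + n has 2 parse trees

Two derivations of x + n:
  R0 ⇒ R0 + R1 ⇒ R1 + R1 ⇒ R2 + R1 ⇒ x + R1 ⇒ x + n
  R0 ⇒ R1 ⇒ x + R1 ⇒ x + n

x + n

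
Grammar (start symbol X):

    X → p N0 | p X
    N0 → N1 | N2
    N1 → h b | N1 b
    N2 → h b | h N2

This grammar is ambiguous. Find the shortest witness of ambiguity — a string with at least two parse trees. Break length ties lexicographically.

length 3: p h b has 2 parse trees

Two derivations of p h b:
  X ⇒ p N0 ⇒ p N1 ⇒ p h b
  X ⇒ p N0 ⇒ p N2 ⇒ p h b

p h b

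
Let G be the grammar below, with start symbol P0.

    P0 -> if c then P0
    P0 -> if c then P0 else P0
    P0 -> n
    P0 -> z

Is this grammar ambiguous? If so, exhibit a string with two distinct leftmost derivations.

Witness: if c then if c then n else n

Derivation 1: P0 ⇒ if c then P0 ⇒ if c then if c then P0 else P0 ⇒ if c then if c then n else P0 ⇒ if c then if c then n else n
Derivation 2: P0 ⇒ if c then P0 else P0 ⇒ if c then if c then P0 else P0 ⇒ if c then if c then n else P0 ⇒ if c then if c then n else n

Two distinct leftmost derivations for the same string.

Ambiguous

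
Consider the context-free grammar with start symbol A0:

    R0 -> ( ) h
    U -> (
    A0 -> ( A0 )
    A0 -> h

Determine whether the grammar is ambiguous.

Unambiguous

(R0, U are unreachable from A0, so their rules don't affect L(A0).) Each string is a nest of matched brackets around a single atom. An opening bracket forces the recursive rule; an atom forces the base rule.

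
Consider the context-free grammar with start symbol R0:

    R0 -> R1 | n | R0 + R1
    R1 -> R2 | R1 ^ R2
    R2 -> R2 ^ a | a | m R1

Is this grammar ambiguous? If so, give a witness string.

Witness: a ^ a

Derivation 1: R0 ⇒ R1 ⇒ R2 ⇒ R2 ^ a ⇒ a ^ a
Derivation 2: R0 ⇒ R1 ⇒ R1 ^ R2 ⇒ R2 ^ R2 ⇒ a ^ R2 ⇒ a ^ a

Two distinct leftmost derivations for the same string.

Ambiguous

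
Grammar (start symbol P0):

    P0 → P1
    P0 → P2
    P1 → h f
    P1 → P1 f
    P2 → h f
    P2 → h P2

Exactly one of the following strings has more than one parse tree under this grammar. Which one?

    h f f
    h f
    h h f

h f

h f f: 1 tree
h f: 2 trees
h h f: 1 tree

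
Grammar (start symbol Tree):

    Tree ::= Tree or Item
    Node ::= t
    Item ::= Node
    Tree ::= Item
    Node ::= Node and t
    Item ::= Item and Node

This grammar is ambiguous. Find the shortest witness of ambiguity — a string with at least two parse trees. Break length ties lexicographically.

length 1: no string has ≥2 trees
length 3: t and t has 2 parse trees

Two derivations of t and t:
  Tree ⇒ Item ⇒ Node ⇒ Node and t ⇒ t and t
  Tree ⇒ Item ⇒ Item and Node ⇒ Node and Node ⇒ t and Node ⇒ t and t

t and t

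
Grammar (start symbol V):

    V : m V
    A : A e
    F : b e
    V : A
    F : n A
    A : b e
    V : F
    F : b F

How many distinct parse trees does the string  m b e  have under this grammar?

2

Parse trees for m b e:
  [V m [V [A b e]]]
  [V m [V [F b e]]]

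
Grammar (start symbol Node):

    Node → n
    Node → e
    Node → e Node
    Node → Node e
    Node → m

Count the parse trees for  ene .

Parse trees for ene:
  [Node e [Node [Node n] e]]
  [Node [Node e [Node n]] e]

2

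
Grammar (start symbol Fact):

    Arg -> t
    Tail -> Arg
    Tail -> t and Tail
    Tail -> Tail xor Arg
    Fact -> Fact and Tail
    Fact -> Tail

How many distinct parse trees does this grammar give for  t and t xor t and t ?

3

Parse trees for t and t xor t and t:
  [Fact [Fact [Fact [Tail [Arg t]]] and [Tail [Tail [Arg t]] xor [Arg t]]] and [Tail [Arg t]]]
  [Fact [Fact [Tail t and [Tail [Tail [Arg t]] xor [Arg t]]]] and [Tail [Arg t]]]
  [Fact [Fact [Tail [Tail t and [Tail [Arg t]]] xor [Arg t]]] and [Tail [Arg t]]]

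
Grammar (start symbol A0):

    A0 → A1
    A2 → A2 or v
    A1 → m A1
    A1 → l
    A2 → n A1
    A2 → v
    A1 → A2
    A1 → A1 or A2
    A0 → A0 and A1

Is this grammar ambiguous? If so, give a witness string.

Witness: v or v

Derivation 1: A0 ⇒ A1 ⇒ A2 ⇒ A2 or v ⇒ v or v
Derivation 2: A0 ⇒ A1 ⇒ A1 or A2 ⇒ A2 or A2 ⇒ v or A2 ⇒ v or v

Two distinct leftmost derivations for the same string.

Ambiguous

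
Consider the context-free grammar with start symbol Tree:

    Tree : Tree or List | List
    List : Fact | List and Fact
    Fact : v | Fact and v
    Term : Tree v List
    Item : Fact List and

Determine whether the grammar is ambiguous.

Ambiguous

Witness: v and v

Derivation 1: Tree ⇒ List ⇒ Fact ⇒ Fact and v ⇒ v and v
Derivation 2: Tree ⇒ List ⇒ List and Fact ⇒ Fact and Fact ⇒ v and Fact ⇒ v and v

Two distinct leftmost derivations for the same string.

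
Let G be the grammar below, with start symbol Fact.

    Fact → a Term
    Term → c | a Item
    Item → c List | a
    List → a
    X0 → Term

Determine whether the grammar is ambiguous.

Only Fact, Term, Item, List are reachable from Fact; ignoring the rest: Restricted to the reachable nonterminals, every rule has the form A → t or A → t B, and no two rules for the same A share a first terminal. The grammar encodes a DFA — one run per string.

Unambiguous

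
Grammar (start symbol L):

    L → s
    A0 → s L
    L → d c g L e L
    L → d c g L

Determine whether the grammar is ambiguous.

Ambiguous

Witness: d c g d c g s e s

Derivation 1: L ⇒ d c g L e L ⇒ d c g d c g L e L ⇒ d c g d c g s e L ⇒ d c g d c g s e s
Derivation 2: L ⇒ d c g L ⇒ d c g d c g L e L ⇒ d c g d c g s e L ⇒ d c g d c g s e s

Two distinct leftmost derivations for the same string.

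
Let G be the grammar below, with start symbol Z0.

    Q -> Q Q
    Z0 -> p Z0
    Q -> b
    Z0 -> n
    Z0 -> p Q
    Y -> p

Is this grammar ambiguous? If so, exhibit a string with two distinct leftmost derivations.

Ambiguous

Witness: p b b b

Derivation 1: Z0 ⇒ p Q ⇒ p Q Q ⇒ p Q Q Q ⇒ p b Q Q ⇒ p b b Q ⇒ p b b b
Derivation 2: Z0 ⇒ p Q ⇒ p Q Q ⇒ p b Q ⇒ p b Q Q ⇒ p b b Q ⇒ p b b b

Two distinct leftmost derivations for the same string.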